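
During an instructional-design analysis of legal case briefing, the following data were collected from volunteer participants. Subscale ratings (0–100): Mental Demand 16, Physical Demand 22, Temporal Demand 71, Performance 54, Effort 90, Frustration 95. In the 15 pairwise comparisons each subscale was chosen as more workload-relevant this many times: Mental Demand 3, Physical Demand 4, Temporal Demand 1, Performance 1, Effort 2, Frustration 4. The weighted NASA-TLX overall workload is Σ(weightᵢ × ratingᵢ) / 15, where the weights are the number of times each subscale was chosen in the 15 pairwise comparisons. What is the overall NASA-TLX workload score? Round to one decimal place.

54.7

The tallies are the weights (they sum to 15).
Weighted sum = 3·16 + 4·22 + 1·71 + 1·54 + 2·90 + 4·95
            = 48 + 88 + 71 + 54 + 180 + 380 = 821.
Overall workload = 821 / 15 = 54.7333 ≈ 54.7.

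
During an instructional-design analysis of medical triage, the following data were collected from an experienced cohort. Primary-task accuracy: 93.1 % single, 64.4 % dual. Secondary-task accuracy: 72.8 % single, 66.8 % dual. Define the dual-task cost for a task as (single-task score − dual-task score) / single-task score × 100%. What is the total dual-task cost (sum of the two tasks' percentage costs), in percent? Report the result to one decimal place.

39.1

Primary cost = (93.1 − 64.4) / 93.1 × 100% = 30.8271%.
Secondary cost = (72.8 − 66.8) / 72.8 × 100% = 8.2418%.
Total = 30.8271% + 8.2418% = 39.0689% ≈ 39.1%.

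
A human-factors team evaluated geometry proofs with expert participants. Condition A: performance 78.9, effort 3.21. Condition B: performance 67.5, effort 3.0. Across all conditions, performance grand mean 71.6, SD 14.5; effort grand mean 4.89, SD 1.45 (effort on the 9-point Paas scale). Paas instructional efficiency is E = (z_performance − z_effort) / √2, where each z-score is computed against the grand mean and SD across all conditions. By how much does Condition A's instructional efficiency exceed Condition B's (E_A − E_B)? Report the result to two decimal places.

Condition A: z_P = (78.9 − 71.6)/14.5 = 0.5034; z_E = (3.21 − 4.89)/1.45 = -1.1586; E_A = (0.5034 − (-1.1586))/√2 = 1.1752.
Condition B: z_P = (67.5 − 71.6)/14.5 = -0.2828; z_E = (3.0 − 4.89)/1.45 = -1.3034; E_B = (-0.2828 − (-1.3034))/√2 = 0.7217.
E_A − E_B = 1.1752 − 0.7217 = 0.4535 ≈ 0.45.

0.45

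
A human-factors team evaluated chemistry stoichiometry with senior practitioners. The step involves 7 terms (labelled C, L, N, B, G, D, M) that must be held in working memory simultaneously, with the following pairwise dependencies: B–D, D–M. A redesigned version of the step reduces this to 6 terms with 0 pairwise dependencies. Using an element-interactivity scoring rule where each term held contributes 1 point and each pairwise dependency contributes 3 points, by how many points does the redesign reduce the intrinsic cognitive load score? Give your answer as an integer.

7

Original: 7 × 1 + 2 × 3 = 7 + 6 = 13.
Redesigned: 6 × 1 + 0 × 3 = 6 + 0 = 6.
Reduction = 13 − 6 = 7.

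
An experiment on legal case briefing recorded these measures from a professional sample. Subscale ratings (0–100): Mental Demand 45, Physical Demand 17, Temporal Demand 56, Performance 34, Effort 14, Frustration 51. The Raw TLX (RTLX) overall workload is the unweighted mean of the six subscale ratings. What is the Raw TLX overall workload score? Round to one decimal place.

Sum of ratings = 45 + 17 + 56 + 34 + 14 + 51 = 217.
RTLX = 217 / 6 = 36.1667 ≈ 36.2.

36.2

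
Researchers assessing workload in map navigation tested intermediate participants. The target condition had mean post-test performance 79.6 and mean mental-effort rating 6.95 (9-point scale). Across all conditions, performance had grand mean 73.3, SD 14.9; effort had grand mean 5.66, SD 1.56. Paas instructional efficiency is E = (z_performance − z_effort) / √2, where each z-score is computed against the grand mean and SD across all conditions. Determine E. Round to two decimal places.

z_performance = (79.6 − 73.3) / 14.9 = 6.3000 / 14.9 = 0.4228.
z_effort = (6.95 − 5.66) / 1.56 = 1.2900 / 1.56 = 0.8269.
z_P − z_E = 0.4228 − 0.8269 = -0.4041.
E = -0.4041 / √2 = -0.4041 / 1.41421 = -0.2857 ≈ -0.29.

-0.29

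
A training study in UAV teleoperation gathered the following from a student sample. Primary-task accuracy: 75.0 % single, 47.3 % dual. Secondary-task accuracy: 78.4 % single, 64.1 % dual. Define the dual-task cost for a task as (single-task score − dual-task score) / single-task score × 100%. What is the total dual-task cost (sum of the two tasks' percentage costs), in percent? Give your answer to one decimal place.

55.2

Primary cost = (75.0 − 47.3) / 75.0 × 100% = 36.9333%.
Secondary cost = (78.4 − 64.1) / 78.4 × 100% = 18.2398%.
Total = 36.9333% + 18.2398% = 55.1731% ≈ 55.2%.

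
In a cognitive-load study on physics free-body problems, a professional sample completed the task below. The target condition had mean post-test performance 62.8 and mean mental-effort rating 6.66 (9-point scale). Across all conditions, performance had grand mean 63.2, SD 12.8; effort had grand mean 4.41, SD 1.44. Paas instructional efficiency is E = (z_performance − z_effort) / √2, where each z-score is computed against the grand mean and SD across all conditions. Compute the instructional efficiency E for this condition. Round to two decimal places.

-1.13

z_performance = (62.8 − 63.2) / 12.8 = -0.4000 / 12.8 = -0.0313.
z_effort = (6.66 − 4.41) / 1.44 = 2.2500 / 1.44 = 1.5625.
z_P − z_E = -0.0313 − 1.5625 = -1.5938.
E = -1.5938 / √2 = -1.5938 / 1.41421 = -1.1270 ≈ -1.13.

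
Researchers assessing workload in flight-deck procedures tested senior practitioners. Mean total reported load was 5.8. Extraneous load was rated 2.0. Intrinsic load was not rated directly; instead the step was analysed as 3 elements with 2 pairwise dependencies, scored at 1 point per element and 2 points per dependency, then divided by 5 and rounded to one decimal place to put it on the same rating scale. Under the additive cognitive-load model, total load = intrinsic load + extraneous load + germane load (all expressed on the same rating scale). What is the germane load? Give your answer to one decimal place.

Intrinsic (element-interactivity): (3 × 1 + 2 × 2) / 5 = 7 / 5 = 1.4000 → 1.4.
germane load = total − intrinsic − extraneous
             = 5.8 − 1.4 − 2.0 = 2.4.

2.4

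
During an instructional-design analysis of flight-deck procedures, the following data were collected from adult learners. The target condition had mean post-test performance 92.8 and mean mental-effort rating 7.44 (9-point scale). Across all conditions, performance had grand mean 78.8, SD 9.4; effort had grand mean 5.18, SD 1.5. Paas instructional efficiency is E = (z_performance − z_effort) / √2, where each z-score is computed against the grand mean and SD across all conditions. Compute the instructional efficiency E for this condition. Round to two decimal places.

z_performance = (92.8 − 78.8) / 9.4 = 14.0000 / 9.4 = 1.4894.
z_effort = (7.44 − 5.18) / 1.5 = 2.2600 / 1.5 = 1.5067.
z_P − z_E = 1.4894 − 1.5067 = -0.0173.
E = -0.0173 / √2 = -0.0173 / 1.41421 = -0.0122 ≈ -0.01.

-0.01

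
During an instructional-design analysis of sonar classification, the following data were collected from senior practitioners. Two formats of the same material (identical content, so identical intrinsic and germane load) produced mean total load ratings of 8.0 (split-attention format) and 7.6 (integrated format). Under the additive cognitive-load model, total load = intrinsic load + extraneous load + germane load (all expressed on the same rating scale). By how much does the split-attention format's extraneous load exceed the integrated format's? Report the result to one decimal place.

Intrinsic and germane load are equal across formats, so the difference in total load equals the difference in extraneous load.
Extraneous-load difference = 8.0 − 7.6 = 0.4.

0.4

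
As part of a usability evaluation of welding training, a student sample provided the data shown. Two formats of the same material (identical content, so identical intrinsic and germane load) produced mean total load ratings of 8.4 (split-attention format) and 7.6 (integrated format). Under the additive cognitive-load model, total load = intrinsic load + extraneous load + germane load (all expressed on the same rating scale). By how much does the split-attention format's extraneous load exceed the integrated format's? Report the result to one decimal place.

Intrinsic and germane load are equal across formats, so the difference in total load equals the difference in extraneous load.
Extraneous-load difference = 8.4 − 7.6 = 0.8.

0.8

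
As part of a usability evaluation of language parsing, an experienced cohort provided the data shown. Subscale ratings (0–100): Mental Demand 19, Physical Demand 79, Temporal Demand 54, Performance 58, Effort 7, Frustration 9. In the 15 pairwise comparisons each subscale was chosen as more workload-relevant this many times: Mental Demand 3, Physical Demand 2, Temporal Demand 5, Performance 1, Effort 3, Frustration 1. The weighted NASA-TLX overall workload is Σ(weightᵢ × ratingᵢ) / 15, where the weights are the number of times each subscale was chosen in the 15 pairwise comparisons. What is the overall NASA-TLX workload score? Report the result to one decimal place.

The tallies are the weights (they sum to 15).
Weighted sum = 3·19 + 2·79 + 5·54 + 1·58 + 3·7 + 1·9
            = 57 + 158 + 270 + 58 + 21 + 9 = 573.
Overall workload = 573 / 15 = 38.2000 ≈ 38.2.

38.2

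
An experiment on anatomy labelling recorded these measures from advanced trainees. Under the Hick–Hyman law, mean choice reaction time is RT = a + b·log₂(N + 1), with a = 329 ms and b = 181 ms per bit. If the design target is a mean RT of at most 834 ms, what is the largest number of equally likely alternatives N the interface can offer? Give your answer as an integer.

Set 329 + 181·log₂(N + 1) ≤ 834.
log₂(N + 1) ≤ (834 − 329) / 181 = 2.7901.
N + 1 ≤ 2^2.7901 = 6.9168.
N ≤ 5.9168, so the largest integer N is 5.

5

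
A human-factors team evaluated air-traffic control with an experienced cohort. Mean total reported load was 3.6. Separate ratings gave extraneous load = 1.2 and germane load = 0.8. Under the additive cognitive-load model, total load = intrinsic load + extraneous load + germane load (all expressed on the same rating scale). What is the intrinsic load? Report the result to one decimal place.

intrinsic load = total − extraneous − germane
             = 3.6 − 1.2 − 0.8 = 1.6.

1.6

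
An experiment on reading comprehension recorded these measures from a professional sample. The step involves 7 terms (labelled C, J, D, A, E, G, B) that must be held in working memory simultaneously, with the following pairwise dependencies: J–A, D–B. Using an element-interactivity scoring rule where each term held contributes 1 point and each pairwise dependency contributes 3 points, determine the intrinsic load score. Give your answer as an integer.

Count of terms held simultaneously: 7.
Count of pairwise dependencies listed: 2.
Element contribution: 7 × 1 = 7.
Interaction contribution: 2 × 3 = 6.
Intrinsic load = 7 + 6 = 13.

13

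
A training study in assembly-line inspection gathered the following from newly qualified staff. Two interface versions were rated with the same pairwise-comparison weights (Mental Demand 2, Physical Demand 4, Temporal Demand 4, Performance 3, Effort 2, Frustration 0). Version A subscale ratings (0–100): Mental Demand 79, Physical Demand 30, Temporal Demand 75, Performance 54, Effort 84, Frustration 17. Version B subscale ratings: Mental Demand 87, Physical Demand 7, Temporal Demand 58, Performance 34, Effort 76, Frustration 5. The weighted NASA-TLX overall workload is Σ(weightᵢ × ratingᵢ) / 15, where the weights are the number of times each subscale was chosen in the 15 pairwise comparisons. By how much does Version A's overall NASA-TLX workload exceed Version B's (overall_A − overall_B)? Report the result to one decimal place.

14.7

Version A weighted sum = 2·79 + 4·30 + 4·75 + 3·54 + 2·84 + 0·17 = 158 + 120 + 300 + 162 + 168 + 0 = 908; overall_A = 908/15 = 60.5333.
Version B weighted sum = 2·87 + 4·7 + 4·58 + 3·34 + 2·76 + 0·5 = 174 + 28 + 232 + 102 + 152 + 0 = 688; overall_B = 688/15 = 45.8667.
Difference = 60.5333 − 45.8667 = 14.6666 ≈ 14.7.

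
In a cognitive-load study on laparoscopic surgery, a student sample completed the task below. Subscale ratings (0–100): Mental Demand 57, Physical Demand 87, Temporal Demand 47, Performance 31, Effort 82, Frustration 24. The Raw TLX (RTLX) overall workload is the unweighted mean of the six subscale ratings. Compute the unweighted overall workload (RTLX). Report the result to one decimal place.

Sum of ratings = 57 + 87 + 47 + 31 + 82 + 24 = 328.
RTLX = 328 / 6 = 54.6667 ≈ 54.7.

54.7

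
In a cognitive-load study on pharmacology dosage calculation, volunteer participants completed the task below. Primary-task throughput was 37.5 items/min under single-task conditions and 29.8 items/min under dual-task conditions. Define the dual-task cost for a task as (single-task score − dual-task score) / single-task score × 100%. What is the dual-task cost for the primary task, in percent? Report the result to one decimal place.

20.5

Cost = (37.5 − 29.8) / 37.5 × 100%
     = 7.7000 / 37.5 × 100% = 20.5333%.
≈ 20.5%.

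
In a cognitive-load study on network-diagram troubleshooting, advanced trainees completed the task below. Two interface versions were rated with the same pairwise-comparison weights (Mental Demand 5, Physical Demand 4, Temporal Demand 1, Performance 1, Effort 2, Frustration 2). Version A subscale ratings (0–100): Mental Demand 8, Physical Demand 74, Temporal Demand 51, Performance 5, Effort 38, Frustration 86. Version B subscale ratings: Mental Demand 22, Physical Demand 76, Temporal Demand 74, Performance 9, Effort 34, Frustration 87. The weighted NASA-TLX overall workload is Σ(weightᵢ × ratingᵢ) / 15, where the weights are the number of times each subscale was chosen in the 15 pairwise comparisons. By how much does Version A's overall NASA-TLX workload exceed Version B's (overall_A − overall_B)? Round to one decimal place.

Version A weighted sum = 5·8 + 4·74 + 1·51 + 1·5 + 2·38 + 2·86 = 40 + 296 + 51 + 5 + 76 + 172 = 640; overall_A = 640/15 = 42.6667.
Version B weighted sum = 5·22 + 4·76 + 1·74 + 1·9 + 2·34 + 2·87 = 110 + 304 + 74 + 9 + 68 + 174 = 739; overall_B = 739/15 = 49.2667.
Difference = 42.6667 − 49.2667 = -6.6000 ≈ -6.6.

-6.6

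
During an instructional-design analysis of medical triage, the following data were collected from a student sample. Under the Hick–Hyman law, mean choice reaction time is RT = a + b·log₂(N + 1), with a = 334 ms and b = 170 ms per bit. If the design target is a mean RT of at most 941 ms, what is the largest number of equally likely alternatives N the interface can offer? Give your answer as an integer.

Set 334 + 170·log₂(N + 1) ≤ 941.
log₂(N + 1) ≤ (941 − 334) / 170 = 3.5706.
N + 1 ≤ 2^3.5706 = 11.8811.
N ≤ 10.8811, so the largest integer N is 10.

10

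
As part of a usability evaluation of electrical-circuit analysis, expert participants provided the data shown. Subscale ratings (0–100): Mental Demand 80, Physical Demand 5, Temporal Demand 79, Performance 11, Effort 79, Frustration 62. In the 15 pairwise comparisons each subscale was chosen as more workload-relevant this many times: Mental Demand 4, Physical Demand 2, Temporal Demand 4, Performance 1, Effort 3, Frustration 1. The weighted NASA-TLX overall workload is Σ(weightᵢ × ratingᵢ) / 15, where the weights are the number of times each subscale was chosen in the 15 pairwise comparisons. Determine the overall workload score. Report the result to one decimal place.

63.7

The tallies are the weights (they sum to 15).
Weighted sum = 4·80 + 2·5 + 4·79 + 1·11 + 3·79 + 1·62
            = 320 + 10 + 316 + 11 + 237 + 62 = 956.
Overall workload = 956 / 15 = 63.7333 ≈ 63.7.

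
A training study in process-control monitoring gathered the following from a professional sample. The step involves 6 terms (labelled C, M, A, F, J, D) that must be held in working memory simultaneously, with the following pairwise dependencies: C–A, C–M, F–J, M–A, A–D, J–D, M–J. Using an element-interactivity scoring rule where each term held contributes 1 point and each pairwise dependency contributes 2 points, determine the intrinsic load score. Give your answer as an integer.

Count of terms held simultaneously: 6.
Count of pairwise dependencies listed: 7.
Element contribution: 6 × 1 = 6.
Interaction contribution: 7 × 2 = 14.
Intrinsic load = 6 + 14 = 20.

20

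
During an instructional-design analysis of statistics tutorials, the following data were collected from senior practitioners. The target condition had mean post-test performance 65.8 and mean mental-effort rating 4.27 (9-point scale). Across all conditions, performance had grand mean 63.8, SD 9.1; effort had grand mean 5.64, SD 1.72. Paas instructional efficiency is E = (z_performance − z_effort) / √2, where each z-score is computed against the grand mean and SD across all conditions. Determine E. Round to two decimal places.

z_performance = (65.8 − 63.8) / 9.1 = 2.0000 / 9.1 = 0.2198.
z_effort = (4.27 − 5.64) / 1.72 = -1.3700 / 1.72 = -0.7965.
z_P − z_E = 0.2198 − (-0.7965) = 1.0163.
E = 1.0163 / √2 = 1.0163 / 1.41421 = 0.7186 ≈ 0.72.

0.72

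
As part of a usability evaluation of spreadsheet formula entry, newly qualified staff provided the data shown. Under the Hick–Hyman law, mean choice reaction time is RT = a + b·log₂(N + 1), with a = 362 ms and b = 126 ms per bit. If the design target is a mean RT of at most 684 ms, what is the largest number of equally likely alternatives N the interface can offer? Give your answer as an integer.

Set 362 + 126·log₂(N + 1) ≤ 684.
log₂(N + 1) ≤ (684 − 362) / 126 = 2.5556.
N + 1 ≤ 2^2.5556 = 5.8791.
N ≤ 4.8791, so the largest integer N is 4.

4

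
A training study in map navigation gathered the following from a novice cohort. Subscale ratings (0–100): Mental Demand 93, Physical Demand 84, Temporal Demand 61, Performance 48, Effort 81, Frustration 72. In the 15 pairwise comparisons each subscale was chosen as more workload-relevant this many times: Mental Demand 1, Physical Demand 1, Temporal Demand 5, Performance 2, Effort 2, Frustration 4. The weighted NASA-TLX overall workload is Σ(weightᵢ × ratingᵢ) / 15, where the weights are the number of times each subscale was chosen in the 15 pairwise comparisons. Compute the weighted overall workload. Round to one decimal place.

68.5

The tallies are the weights (they sum to 15).
Weighted sum = 1·93 + 1·84 + 5·61 + 2·48 + 2·81 + 4·72
            = 93 + 84 + 305 + 96 + 162 + 288 = 1028.
Overall workload = 1028 / 15 = 68.5333 ≈ 68.5.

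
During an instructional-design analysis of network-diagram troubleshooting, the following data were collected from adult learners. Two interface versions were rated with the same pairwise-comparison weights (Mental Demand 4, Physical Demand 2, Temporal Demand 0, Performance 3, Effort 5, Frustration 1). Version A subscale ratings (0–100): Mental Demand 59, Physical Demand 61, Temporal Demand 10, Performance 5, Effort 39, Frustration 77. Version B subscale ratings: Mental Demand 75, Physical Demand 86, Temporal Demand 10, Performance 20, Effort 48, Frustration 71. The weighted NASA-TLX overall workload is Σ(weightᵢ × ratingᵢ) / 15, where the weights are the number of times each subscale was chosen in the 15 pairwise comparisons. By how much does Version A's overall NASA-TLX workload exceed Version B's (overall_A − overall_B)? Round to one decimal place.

Version A weighted sum = 4·59 + 2·61 + 0·10 + 3·5 + 5·39 + 1·77 = 236 + 122 + 0 + 15 + 195 + 77 = 645; overall_A = 645/15 = 43.0000.
Version B weighted sum = 4·75 + 2·86 + 0·10 + 3·20 + 5·48 + 1·71 = 300 + 172 + 0 + 60 + 240 + 71 = 843; overall_B = 843/15 = 56.2000.
Difference = 43.0000 − 56.2000 = -13.2000 ≈ -13.2.

-13.2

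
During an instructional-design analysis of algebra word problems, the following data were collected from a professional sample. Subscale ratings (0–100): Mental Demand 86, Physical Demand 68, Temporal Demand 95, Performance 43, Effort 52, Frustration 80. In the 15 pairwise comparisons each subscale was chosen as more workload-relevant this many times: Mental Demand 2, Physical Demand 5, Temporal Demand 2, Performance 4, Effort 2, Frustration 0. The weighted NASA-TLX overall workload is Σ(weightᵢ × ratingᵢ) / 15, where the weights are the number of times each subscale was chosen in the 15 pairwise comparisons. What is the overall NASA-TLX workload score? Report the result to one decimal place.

65.2

The tallies are the weights (they sum to 15).
Weighted sum = 2·86 + 5·68 + 2·95 + 4·43 + 2·52 + 0·80
            = 172 + 340 + 190 + 172 + 104 + 0 = 978.
Overall workload = 978 / 15 = 65.2000 ≈ 65.2.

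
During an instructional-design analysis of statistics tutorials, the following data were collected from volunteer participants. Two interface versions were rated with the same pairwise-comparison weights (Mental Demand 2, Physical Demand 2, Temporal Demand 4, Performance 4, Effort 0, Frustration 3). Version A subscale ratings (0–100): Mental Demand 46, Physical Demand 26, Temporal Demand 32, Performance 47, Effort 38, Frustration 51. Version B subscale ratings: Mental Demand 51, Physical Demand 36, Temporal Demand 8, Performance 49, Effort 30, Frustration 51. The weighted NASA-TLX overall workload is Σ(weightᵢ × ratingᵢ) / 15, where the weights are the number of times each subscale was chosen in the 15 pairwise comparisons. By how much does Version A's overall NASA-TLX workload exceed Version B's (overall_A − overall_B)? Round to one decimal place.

Version A weighted sum = 2·46 + 2·26 + 4·32 + 4·47 + 0·38 + 3·51 = 92 + 52 + 128 + 188 + 0 + 153 = 613; overall_A = 613/15 = 40.8667.
Version B weighted sum = 2·51 + 2·36 + 4·8 + 4·49 + 0·30 + 3·51 = 102 + 72 + 32 + 196 + 0 + 153 = 555; overall_B = 555/15 = 37.0000.
Difference = 40.8667 − 37.0000 = 3.8667 ≈ 3.9.

3.9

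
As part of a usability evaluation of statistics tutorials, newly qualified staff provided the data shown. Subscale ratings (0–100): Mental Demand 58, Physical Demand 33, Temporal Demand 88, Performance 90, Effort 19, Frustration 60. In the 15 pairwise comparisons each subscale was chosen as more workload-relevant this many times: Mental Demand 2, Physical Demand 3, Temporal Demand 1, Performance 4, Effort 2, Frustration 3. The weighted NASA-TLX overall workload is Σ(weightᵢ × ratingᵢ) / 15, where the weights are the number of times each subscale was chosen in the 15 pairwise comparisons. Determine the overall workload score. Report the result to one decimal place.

58.7

The tallies are the weights (they sum to 15).
Weighted sum = 2·58 + 3·33 + 1·88 + 4·90 + 2·19 + 3·60
            = 116 + 99 + 88 + 360 + 38 + 180 = 881.
Overall workload = 881 / 15 = 58.7333 ≈ 58.7.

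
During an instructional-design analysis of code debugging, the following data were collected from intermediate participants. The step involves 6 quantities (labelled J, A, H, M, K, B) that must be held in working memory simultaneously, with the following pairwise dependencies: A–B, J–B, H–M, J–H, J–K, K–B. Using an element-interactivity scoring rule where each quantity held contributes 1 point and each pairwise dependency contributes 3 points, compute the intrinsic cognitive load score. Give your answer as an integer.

24

Count of quantities held simultaneously: 6.
Count of pairwise dependencies listed: 6.
Element contribution: 6 × 1 = 6.
Interaction contribution: 6 × 3 = 18.
Intrinsic load = 6 + 18 = 24.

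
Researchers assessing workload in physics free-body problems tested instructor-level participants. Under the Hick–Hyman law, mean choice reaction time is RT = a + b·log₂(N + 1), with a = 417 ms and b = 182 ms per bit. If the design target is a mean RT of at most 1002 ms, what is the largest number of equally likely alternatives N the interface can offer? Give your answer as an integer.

8

Set 417 + 182·log₂(N + 1) ≤ 1002.
log₂(N + 1) ≤ (1002 − 417) / 182 = 3.2143.
N + 1 ≤ 2^3.2143 = 9.2811.
N ≤ 8.2811, so the largest integer N is 8.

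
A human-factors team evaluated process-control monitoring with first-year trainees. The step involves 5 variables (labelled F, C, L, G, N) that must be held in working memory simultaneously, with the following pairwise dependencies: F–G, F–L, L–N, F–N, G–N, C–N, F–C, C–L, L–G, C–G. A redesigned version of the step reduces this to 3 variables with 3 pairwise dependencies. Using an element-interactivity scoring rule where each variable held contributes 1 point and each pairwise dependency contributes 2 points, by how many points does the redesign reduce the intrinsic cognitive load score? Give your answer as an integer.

16

Original: 5 × 1 + 10 × 2 = 5 + 20 = 25.
Redesigned: 3 × 1 + 3 × 2 = 3 + 6 = 9.
Reduction = 25 − 9 = 16.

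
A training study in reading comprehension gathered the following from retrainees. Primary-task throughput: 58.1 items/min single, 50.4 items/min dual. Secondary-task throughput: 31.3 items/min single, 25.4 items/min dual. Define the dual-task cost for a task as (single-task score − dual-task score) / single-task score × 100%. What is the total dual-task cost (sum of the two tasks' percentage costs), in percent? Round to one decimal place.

32.1

Primary cost = (58.1 − 50.4) / 58.1 × 100% = 13.2530%.
Secondary cost = (31.3 − 25.4) / 31.3 × 100% = 18.8498%.
Total = 13.2530% + 18.8498% = 32.1028% ≈ 32.1%.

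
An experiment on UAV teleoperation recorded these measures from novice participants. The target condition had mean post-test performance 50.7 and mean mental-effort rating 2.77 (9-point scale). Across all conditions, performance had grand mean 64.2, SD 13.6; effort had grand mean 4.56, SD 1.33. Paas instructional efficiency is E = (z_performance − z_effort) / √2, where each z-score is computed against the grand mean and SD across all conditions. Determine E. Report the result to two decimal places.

z_performance = (50.7 − 64.2) / 13.6 = -13.5000 / 13.6 = -0.9926.
z_effort = (2.77 − 4.56) / 1.33 = -1.7900 / 1.33 = -1.3459.
z_P − z_E = -0.9926 − (-1.3459) = 0.3533.
E = 0.3533 / √2 = 0.3533 / 1.41421 = 0.2498 ≈ 0.25.

0.25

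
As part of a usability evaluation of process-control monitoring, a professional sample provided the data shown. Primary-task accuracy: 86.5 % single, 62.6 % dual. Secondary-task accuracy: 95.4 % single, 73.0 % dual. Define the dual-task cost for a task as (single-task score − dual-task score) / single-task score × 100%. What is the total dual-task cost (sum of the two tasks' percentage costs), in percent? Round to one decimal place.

Primary cost = (86.5 − 62.6) / 86.5 × 100% = 27.6301%.
Secondary cost = (95.4 − 73.0) / 95.4 × 100% = 23.4801%.
Total = 27.6301% + 23.4801% = 51.1102% ≈ 51.1%.

51.1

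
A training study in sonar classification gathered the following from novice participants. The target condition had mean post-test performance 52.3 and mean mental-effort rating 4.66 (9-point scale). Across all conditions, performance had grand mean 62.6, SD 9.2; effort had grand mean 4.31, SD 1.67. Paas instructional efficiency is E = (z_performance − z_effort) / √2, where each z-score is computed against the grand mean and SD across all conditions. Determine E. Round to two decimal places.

z_performance = (52.3 − 62.6) / 9.2 = -10.3000 / 9.2 = -1.1196.
z_effort = (4.66 − 4.31) / 1.67 = 0.3500 / 1.67 = 0.2096.
z_P − z_E = -1.1196 − 0.2096 = -1.3292.
E = -1.3292 / √2 = -1.3292 / 1.41421 = -0.9399 ≈ -0.94.

-0.94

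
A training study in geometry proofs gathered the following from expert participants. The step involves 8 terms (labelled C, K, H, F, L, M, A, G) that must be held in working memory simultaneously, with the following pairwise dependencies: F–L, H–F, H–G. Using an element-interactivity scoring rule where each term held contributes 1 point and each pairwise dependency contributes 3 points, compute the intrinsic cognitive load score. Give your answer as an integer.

Count of terms held simultaneously: 8.
Count of pairwise dependencies listed: 3.
Element contribution: 8 × 1 = 8.
Interaction contribution: 3 × 3 = 9.
Intrinsic load = 8 + 9 = 17.

17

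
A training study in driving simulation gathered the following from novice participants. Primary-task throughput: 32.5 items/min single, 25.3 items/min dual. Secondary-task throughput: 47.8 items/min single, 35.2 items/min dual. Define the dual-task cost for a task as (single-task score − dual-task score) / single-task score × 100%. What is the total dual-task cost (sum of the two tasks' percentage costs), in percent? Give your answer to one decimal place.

48.5

Primary cost = (32.5 − 25.3) / 32.5 × 100% = 22.1538%.
Secondary cost = (47.8 − 35.2) / 47.8 × 100% = 26.3598%.
Total = 22.1538% + 26.3598% = 48.5136% ≈ 48.5%.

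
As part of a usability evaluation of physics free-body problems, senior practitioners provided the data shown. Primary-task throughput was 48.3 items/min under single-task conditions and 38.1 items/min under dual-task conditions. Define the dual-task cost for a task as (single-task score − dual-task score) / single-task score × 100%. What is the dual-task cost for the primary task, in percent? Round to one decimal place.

Cost = (48.3 − 38.1) / 48.3 × 100%
     = 10.2000 / 48.3 × 100% = 21.1180%.
≈ 21.1%.

21.1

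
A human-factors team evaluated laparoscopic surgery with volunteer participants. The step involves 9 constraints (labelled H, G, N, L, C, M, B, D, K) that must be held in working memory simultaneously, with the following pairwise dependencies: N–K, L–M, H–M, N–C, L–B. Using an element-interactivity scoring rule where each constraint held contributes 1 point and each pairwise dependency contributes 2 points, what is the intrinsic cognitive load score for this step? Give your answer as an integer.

19

Count of constraints held simultaneously: 9.
Count of pairwise dependencies listed: 5.
Element contribution: 9 × 1 = 9.
Interaction contribution: 5 × 2 = 10.
Intrinsic load = 9 + 10 = 19.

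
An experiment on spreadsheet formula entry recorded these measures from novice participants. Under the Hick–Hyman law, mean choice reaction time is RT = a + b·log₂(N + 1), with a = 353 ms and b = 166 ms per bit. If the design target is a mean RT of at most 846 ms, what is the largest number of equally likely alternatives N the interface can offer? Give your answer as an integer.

Set 353 + 166·log₂(N + 1) ≤ 846.
log₂(N + 1) ≤ (846 − 353) / 166 = 2.9699.
N + 1 ≤ 2^2.9699 = 7.8348.
N ≤ 6.8348, so the largest integer N is 6.

6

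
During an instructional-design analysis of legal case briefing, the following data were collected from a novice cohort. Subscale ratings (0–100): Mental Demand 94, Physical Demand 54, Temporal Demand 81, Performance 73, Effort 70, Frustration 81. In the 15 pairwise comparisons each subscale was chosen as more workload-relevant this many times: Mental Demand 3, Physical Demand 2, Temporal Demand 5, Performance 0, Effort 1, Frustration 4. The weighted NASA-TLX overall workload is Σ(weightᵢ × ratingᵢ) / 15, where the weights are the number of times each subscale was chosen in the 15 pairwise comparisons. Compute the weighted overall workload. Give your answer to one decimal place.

The tallies are the weights (they sum to 15).
Weighted sum = 3·94 + 2·54 + 5·81 + 0·73 + 1·70 + 4·81
            = 282 + 108 + 405 + 0 + 70 + 324 = 1189.
Overall workload = 1189 / 15 = 79.2667 ≈ 79.3.

79.3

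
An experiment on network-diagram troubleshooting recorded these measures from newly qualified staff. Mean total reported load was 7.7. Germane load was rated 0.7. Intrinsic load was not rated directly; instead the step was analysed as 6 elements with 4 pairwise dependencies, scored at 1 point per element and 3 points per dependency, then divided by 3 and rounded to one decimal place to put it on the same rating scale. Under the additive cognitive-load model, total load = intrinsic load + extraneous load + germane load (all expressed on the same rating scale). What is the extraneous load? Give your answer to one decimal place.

Intrinsic (element-interactivity): (6 × 1 + 4 × 3) / 3 = 18 / 3 = 6.0000 → 6.0.
extraneous load = total − intrinsic − germane
             = 7.7 − 6.0 − 0.7 = 1.0.

1.0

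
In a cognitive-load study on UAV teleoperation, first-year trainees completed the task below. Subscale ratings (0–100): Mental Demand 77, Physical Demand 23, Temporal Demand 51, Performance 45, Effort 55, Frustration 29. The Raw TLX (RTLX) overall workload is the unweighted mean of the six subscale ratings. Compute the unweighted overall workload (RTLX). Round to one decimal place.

Sum of ratings = 77 + 23 + 51 + 45 + 55 + 29 = 280.
RTLX = 280 / 6 = 46.6667 ≈ 46.7.

46.7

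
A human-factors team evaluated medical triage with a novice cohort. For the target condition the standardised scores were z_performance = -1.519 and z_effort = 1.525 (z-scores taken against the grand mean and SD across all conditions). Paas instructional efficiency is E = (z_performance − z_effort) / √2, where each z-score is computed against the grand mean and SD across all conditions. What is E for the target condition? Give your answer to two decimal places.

z_P − z_E = -1.519 − 1.525 = -3.0440.
E = -3.0440 / √2 = -3.0440 / 1.41421 = -2.1524 ≈ -2.15.

-2.15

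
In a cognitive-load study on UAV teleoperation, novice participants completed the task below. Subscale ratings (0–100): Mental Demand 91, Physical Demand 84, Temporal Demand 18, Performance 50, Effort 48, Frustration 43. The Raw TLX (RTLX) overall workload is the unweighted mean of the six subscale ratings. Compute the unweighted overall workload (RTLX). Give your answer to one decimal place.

Sum of ratings = 91 + 84 + 18 + 50 + 48 + 43 = 334.
RTLX = 334 / 6 = 55.6667 ≈ 55.7.

55.7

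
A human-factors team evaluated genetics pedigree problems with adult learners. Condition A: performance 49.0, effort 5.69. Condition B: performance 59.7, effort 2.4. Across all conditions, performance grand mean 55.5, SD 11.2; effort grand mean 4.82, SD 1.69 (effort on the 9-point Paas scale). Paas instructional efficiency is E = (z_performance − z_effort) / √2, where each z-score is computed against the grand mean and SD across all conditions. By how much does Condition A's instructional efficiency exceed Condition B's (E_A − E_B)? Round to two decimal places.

-2.05

Condition A: z_P = (49.0 − 55.5)/11.2 = -0.5804; z_E = (5.69 − 4.82)/1.69 = 0.5148; E_A = (-0.5804 − 0.5148)/√2 = -0.7744.
Condition B: z_P = (59.7 − 55.5)/11.2 = 0.3750; z_E = (2.4 − 4.82)/1.69 = -1.4320; E_B = (0.3750 − (-1.4320))/√2 = 1.2777.
E_A − E_B = -0.7744 − 1.2777 = -2.0521 ≈ -2.05.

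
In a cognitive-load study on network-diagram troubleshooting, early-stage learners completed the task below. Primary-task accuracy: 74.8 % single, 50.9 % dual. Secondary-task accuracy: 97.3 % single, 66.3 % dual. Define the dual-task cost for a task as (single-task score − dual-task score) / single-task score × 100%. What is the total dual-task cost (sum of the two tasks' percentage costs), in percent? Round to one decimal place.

63.8

Primary cost = (74.8 − 50.9) / 74.8 × 100% = 31.9519%.
Secondary cost = (97.3 − 66.3) / 97.3 × 100% = 31.8602%.
Total = 31.9519% + 31.8602% = 63.8121% ≈ 63.8%.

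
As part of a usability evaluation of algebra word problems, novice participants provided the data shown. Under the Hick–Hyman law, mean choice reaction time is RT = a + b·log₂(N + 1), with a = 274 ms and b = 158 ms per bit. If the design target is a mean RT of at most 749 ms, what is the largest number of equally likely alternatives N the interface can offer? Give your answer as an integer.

Set 274 + 158·log₂(N + 1) ≤ 749.
log₂(N + 1) ≤ (749 − 274) / 158 = 3.0063.
N + 1 ≤ 2^3.0063 = 8.0350.
N ≤ 7.0350, so the largest integer N is 7.

7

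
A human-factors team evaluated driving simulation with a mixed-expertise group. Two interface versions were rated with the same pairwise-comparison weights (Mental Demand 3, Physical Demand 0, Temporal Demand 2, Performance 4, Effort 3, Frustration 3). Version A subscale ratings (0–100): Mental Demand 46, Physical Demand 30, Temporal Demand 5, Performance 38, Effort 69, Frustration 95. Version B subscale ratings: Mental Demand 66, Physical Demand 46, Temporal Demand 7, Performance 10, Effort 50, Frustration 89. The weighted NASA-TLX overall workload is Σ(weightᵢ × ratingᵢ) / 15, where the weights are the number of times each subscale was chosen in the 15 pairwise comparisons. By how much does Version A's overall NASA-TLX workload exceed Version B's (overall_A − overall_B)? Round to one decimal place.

8.2

Version A weighted sum = 3·46 + 0·30 + 2·5 + 4·38 + 3·69 + 3·95 = 138 + 0 + 10 + 152 + 207 + 285 = 792; overall_A = 792/15 = 52.8000.
Version B weighted sum = 3·66 + 0·46 + 2·7 + 4·10 + 3·50 + 3·89 = 198 + 0 + 14 + 40 + 150 + 267 = 669; overall_B = 669/15 = 44.6000.
Difference = 52.8000 − 44.6000 = 8.2000 ≈ 8.2.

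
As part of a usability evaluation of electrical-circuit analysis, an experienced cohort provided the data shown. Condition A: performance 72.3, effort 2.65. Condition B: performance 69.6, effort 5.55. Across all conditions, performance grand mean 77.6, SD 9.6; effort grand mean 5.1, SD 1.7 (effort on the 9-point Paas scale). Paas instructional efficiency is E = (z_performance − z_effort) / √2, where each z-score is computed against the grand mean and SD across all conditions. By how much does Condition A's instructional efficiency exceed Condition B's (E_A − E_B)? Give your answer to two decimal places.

Condition A: z_P = (72.3 − 77.6)/9.6 = -0.5521; z_E = (2.65 − 5.1)/1.7 = -1.4412; E_A = (-0.5521 − (-1.4412))/√2 = 0.6287.
Condition B: z_P = (69.6 − 77.6)/9.6 = -0.8333; z_E = (5.55 − 5.1)/1.7 = 0.2647; E_B = (-0.8333 − 0.2647)/√2 = -0.7764.
E_A − E_B = 0.6287 − (-0.7764) = 1.4051 ≈ 1.41.

1.41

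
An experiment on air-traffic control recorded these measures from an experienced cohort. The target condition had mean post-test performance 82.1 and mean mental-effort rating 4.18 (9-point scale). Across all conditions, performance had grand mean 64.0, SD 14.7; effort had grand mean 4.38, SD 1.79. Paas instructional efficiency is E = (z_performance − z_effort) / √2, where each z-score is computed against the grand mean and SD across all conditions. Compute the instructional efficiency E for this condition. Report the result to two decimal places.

0.95

z_performance = (82.1 − 64.0) / 14.7 = 18.1000 / 14.7 = 1.2313.
z_effort = (4.18 − 4.38) / 1.79 = -0.2000 / 1.79 = -0.1117.
z_P − z_E = 1.2313 − (-0.1117) = 1.3430.
E = 1.3430 / √2 = 1.3430 / 1.41421 = 0.9496 ≈ 0.95.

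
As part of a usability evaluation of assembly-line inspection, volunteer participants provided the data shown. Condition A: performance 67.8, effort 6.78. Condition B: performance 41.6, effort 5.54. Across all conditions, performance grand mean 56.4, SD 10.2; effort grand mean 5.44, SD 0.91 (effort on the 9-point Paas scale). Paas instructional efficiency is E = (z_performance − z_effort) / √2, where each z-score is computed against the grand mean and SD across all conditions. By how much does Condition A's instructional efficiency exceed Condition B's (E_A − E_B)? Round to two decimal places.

Condition A: z_P = (67.8 − 56.4)/10.2 = 1.1176; z_E = (6.78 − 5.44)/0.91 = 1.4725; E_A = (1.1176 − 1.4725)/√2 = -0.2510.
Condition B: z_P = (41.6 − 56.4)/10.2 = -1.4510; z_E = (5.54 − 5.44)/0.91 = 0.1099; E_B = (-1.4510 − 0.1099)/√2 = -1.1037.
E_A − E_B = -0.2510 − (-1.1037) = 0.8527 ≈ 0.85.

0.85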